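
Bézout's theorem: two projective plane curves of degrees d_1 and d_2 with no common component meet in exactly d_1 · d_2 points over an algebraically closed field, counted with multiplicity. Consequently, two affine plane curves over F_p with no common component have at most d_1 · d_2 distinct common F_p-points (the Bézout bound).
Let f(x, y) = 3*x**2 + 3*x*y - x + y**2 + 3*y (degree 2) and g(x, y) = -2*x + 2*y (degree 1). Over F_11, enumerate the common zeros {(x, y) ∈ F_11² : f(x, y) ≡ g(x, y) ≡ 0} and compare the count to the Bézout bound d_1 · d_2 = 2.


Common zeros: {(0, 0), (6, 6)}; count = 2; Bézout bound = 2.

deg(f) = 2, deg(g) = 1, so Bézout bound = 2.
Scan x ∈ F_11. For each x, list the y ∈ F_11 with f(x, y) ≡ 0 and those with g(x, y) ≡ 0 (mod 11); the common zeros in that column are the intersection.
  x = 0: f ≡ 0 at y ∈ {0, 8}; g ≡ 0 at y ∈ {0}; common: {0}.
  x = 1: f ≡ 0 at y ∈ ∅; g ≡ 0 at y ∈ {1}; common: ∅.
  x = 2: f ≡ 0 at y ∈ ∅; g ≡ 0 at y ∈ {2}; common: ∅.
  x = 3: f ≡ 0 at y ∈ {4, 6}; g ≡ 0 at y ∈ {3}; common: ∅.
  x = 4: f ≡ 0 at y ∈ {0, 7}; g ≡ 0 at y ∈ {4}; common: ∅.
  x = 5: f ≡ 0 at y ∈ {2}; g ≡ 0 at y ∈ {5}; common: ∅.
  x = 6: f ≡ 0 at y ∈ {6}; g ≡ 0 at y ∈ {6}; common: {6}.
  x = 7: f ≡ 0 at y ∈ {1, 8}; g ≡ 0 at y ∈ {7}; common: ∅.
  x = 8: f ≡ 0 at y ∈ {2, 4}; g ≡ 0 at y ∈ {8}; common: ∅.
  x = 9: f ≡ 0 at y ∈ ∅; g ≡ 0 at y ∈ {9}; common: ∅.
  x = 10: f ≡ 0 at y ∈ ∅; g ≡ 0 at y ∈ {10}; common: ∅.
Collecting: common zeros = {(0, 0), (6, 6)}, so the count is 2.
Comparison with the Bézout bound: 2 ≤ 2 = deg(f)·deg(g), as expected for curves with no common component (the bound is attained).


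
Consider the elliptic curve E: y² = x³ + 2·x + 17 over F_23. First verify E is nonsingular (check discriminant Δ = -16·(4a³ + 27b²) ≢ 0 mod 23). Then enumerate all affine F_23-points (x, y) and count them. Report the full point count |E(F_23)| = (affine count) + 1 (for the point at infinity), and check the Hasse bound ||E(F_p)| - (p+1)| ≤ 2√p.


Affine points = {(2, 11), (2, 12), (3, 2), (3, 21), (7, 11), (7, 12), (8, 4), (8, 19), (10, 5), (10, 18), (11, 6), (11, 17), (13, 3), (13, 20), (14, 11), (14, 12), (15, 8), (15, 15)}; affine count = 18; |E(F_23)| = 19.

Discriminant check: Δ ∝ 4a³ + 27b² = 4·2³ + 27·17² = 4·8 + 27·289 ≡ 15 (mod 23). Nonzero ⇒ E is nonsingular.
For each x ∈ F_23, compute rhs = x³ + 2·x + 17 mod 23, then count y ∈ F_23 with y² ≡ rhs.
  x = 0: rhs = 17, matching y values: none (0 points).
  x = 1: rhs = 20, matching y values: none (0 points).
  x = 2: rhs = 6, matching y values: 11, 12 (2 points).
  x = 3: rhs = 4, matching y values: 2, 21 (2 points).
  x = 4: rhs = 20, matching y values: none (0 points).
  x = 5: rhs = 14, matching y values: none (0 points).
  x = 6: rhs = 15, matching y values: none (0 points).
  x = 7: rhs = 6, matching y values: 11, 12 (2 points).
  x = 8: rhs = 16, matching y values: 4, 19 (2 points).
  x = 9: rhs = 5, matching y values: none (0 points).
  x = 10: rhs = 2, matching y values: 5, 18 (2 points).
  x = 11: rhs = 13, matching y values: 6, 17 (2 points).
  x = 12: rhs = 21, matching y values: none (0 points).
  x = 13: rhs = 9, matching y values: 3, 20 (2 points).
  x = 14: rhs = 6, matching y values: 11, 12 (2 points).
  x = 15: rhs = 18, matching y values: 8, 15 (2 points).
  x = 16: rhs = 5, matching y values: none (0 points).
  x = 17: rhs = 19, matching y values: none (0 points).
  x = 18: rhs = 20, matching y values: none (0 points).
  x = 19: rhs = 14, matching y values: none (0 points).
  x = 20: rhs = 7, matching y values: none (0 points).
  x = 21: rhs = 5, matching y values: none (0 points).
  x = 22: rhs = 14, matching y values: none (0 points).
Total affine count: 18.
Full point count |E(F_23)| = 18 + 1 = 19.
Hasse bound: |19 − (23+1)| = |-5| = 5 ≤ 2√23 ≈ 9.5917 ✓.


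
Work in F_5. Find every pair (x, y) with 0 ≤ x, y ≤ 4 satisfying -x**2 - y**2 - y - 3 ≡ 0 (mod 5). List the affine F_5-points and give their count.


Affine F_5-points: {(0, 1), (0, 3), (1, 2), (4, 2)}; count = 4.

For each of the 25 pairs (x, y) ∈ F_5², evaluate f(x, y) mod 5. Record the zeros.
  x = 0: [0↦2, 1↦0, 2↦1, 3↦0, 4↦2]  zeros at y ∈ {1, 3}
  x = 1: [0↦1, 1↦4, 2↦0, 3↦4, 4↦1]  zeros at y ∈ {2}
  x = 2: [0↦3, 1↦1, 2↦2, 3↦1, 4↦3]  zeros at y ∈ ∅
  x = 3: [0↦3, 1↦1, 2↦2, 3↦1, 4↦3]  zeros at y ∈ ∅
  x = 4: [0↦1, 1↦4, 2↦0, 3↦4, 4↦1]  zeros at y ∈ {2}
Collecting zeros: affine points = {(0, 1), (0, 3), (1, 2), (4, 2)}.
Total count |C(F_5)_aff| = 4.


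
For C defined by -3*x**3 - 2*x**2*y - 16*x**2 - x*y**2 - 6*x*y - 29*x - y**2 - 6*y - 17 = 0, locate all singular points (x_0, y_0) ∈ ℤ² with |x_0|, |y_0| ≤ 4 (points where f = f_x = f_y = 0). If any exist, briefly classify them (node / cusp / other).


Singular points: {(-2, 1)}; classification: cusp.

Compute partial derivatives:
  f_x = -9*x**2 - 4*x*y - 32*x - y**2 - 6*y - 29.
  f_y = -2*x**2 - 2*x*y - 6*x - 2*y - 6.
Scan x_0 ∈ {−4, ..., 4}. For each x_0, f_y(x_0, y) is a polynomial in y; find its integer roots y ∈ {−4, ..., 4}, then test f_x and f at those candidates.
  x = -4: f_y(-4, y) = 6*y - 14; no integer root y with |y| ≤ 4.
  x = -3: f_y(-3, y) = 4*y - 6; no integer root y with |y| ≤ 4.
  x = -2: f_y(-2, y) = 2*y - 2; vanishes at y ∈ {1}. (-2, 1): f_x = 0, f = 0 — SINGULAR.
  x = -1: f_y(-1, y) = -2; no integer root y with |y| ≤ 4.
  x = 0: f_y(0, y) = -2*y - 6; vanishes at y ∈ {-3}. (0, -3): f_x = -20 ≠ 0.
  x = 1: f_y(1, y) = -4*y - 14; no integer root y with |y| ≤ 4.
  x = 2: f_y(2, y) = -6*y - 26; no integer root y with |y| ≤ 4.
  x = 3: f_y(3, y) = -8*y - 42; no integer root y with |y| ≤ 4.
  x = 4: f_y(4, y) = -10*y - 62; no integer root y with |y| ≤ 4.
Only singular point on the grid: (-2, 1).
Classify: substitute x = -2 + u, y = 1 + v and expand: f = -3*u**3 - 2*u**2*v - u*v**2 + v**2.
No constant or linear terms (consistent with a singular point). Quadratic part: v**2. Cubic part: -3*u**3 - 2*u**2*v - u*v**2.
The quadratic part v**2 is a perfect square, so there is a single (double) tangent line v = 0, i.e. y = 1. Restricting the cubic part to that line (v = 0) leaves -3*u**3 ≠ 0, so f is not divisible by v and the branch is v² ≈ 3*u**3 to lowest order — this is a cusp.
Classification: cusp.


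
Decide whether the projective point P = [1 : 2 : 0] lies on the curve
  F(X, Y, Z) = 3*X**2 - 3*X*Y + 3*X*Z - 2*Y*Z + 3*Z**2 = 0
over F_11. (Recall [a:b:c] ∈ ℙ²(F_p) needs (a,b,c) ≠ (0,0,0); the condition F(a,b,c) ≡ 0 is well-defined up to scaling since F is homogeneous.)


F(1,2,0) ≡ 8 (mod 11); P is NOT on the curve.

Evaluate F(1, 2, 0) term-by-term (mod 11).
  3*X**2 ↦ 3·1·1·1 = 3
  -3*X*Y ↦ -3·1·2·1 = -6
  3*X*Z ↦ 3·1·1·0 = 0
  -2*Y*Z ↦ -2·1·2·0 = 0
  3*Z**2 ↦ 3·1·1·0 = 0
Sum: F(1, 2, 0) = (3) + (-6) + (0) + (0) + (0) = -3.
Reducing mod 11: -3 ≡ 8 (mod 11).
Since F(a, b, c) ≡ 8 ≠ 0 (mod 11), P does NOT lie on the curve.


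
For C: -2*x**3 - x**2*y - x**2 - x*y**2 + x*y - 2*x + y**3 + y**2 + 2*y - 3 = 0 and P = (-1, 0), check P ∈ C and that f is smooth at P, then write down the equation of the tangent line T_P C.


Tangent line at P: -6*x - 6 = 0.

Step 1: f(-1, 0) = 0, so P lies on C.
Step 2: partial derivatives
  f_x(x, y) = -6*x**2 - 2*x*y - 2*x - y**2 + y - 2, f_y(x, y) = -x**2 - 2*x*y + x + 3*y**2 + 2*y + 2.
  f_x(P) = -6, f_y(P) = 0 (gradient nonzero, so P is smooth).
Step 3: tangent line at P: -6·(x − -1) + 0·(y − 0) = 0.
Expanding: -6*x - 6 = 0.


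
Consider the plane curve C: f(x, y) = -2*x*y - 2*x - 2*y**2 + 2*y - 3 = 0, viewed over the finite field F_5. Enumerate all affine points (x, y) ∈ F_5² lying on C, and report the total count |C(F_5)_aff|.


Affine F_5-points: {(0, 3), (1, 0), (3, 1), (3, 2)}; count = 4.

For each of the 25 pairs (x, y) ∈ F_5², evaluate f(x, y) mod 5. Record the zeros.
  x = 0: [0↦2, 1↦2, 2↦3, 3↦0, 4↦3]  zeros at y ∈ {3}
  x = 1: [0↦0, 1↦3, 2↦2, 3↦2, 4↦3]  zeros at y ∈ {0}
  x = 2: [0↦3, 1↦4, 2↦1, 3↦4, 4↦3]  zeros at y ∈ ∅
  x = 3: [0↦1, 1↦0, 2↦0, 3↦1, 4↦3]  zeros at y ∈ {1, 2}
  x = 4: [0↦4, 1↦1, 2↦4, 3↦3, 4↦3]  zeros at y ∈ ∅
Collecting zeros: affine points = {(0, 3), (1, 0), (3, 1), (3, 2)}.
Total count |C(F_5)_aff| = 4.


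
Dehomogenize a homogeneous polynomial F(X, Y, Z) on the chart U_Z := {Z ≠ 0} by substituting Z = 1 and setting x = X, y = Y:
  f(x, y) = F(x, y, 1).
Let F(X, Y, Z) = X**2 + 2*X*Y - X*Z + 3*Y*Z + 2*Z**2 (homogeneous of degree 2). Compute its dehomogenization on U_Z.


f(x, y) = x**2 + 2*x*y - x + 3*y + 2

On U_Z we set Z = 1. Each monomial c·X^i·Y^j·Z^k in F becomes c·x^i·y^j·1^k = c·x^i·y^j.
Substituting Z = 1: F(X, Y, 1) = x**2 + 2*x*y - x + 3*y + 2.
Note: deg(f) ≤ deg(F) = 2; strict inequality happens when F is divisible by Z (lost terms).


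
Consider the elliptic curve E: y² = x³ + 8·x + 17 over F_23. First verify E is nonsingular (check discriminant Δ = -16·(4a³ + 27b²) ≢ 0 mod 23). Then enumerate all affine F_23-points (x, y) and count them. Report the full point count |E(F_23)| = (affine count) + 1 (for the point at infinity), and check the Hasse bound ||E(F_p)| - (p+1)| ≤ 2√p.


Affine points = {(1, 7), (1, 16), (2, 8), (2, 15), (7, 5), (7, 18), (8, 8), (8, 15), (9, 6), (9, 17), (10, 4), (10, 19), (12, 1), (12, 22), (13, 8), (13, 15), (15, 4), (15, 19), (16, 3), (16, 20), (17, 11), (17, 12), (18, 6), (18, 17), (19, 6), (19, 17), (20, 9), (20, 14), (21, 4), (21, 19), (22, 10), (22, 13)}; affine count = 32; |E(F_23)| = 33.

Discriminant check: Δ ∝ 4a³ + 27b² = 4·8³ + 27·17² = 4·512 + 27·289 ≡ 7 (mod 23). Nonzero ⇒ E is nonsingular.
For each x ∈ F_23, compute rhs = x³ + 8·x + 17 mod 23, then count y ∈ F_23 with y² ≡ rhs.
  x = 0: rhs = 17, matching y values: none (0 points).
  x = 1: rhs = 3, matching y values: 7, 16 (2 points).
  x = 2: rhs = 18, matching y values: 8, 15 (2 points).
  x = 3: rhs = 22, matching y values: none (0 points).
  x = 4: rhs = 21, matching y values: none (0 points).
  x = 5: rhs = 21, matching y values: none (0 points).
  x = 6: rhs = 5, matching y values: none (0 points).
  x = 7: rhs = 2, matching y values: 5, 18 (2 points).
  x = 8: rhs = 18, matching y values: 8, 15 (2 points).
  x = 9: rhs = 13, matching y values: 6, 17 (2 points).
  x = 10: rhs = 16, matching y values: 4, 19 (2 points).
  x = 11: rhs = 10, matching y values: none (0 points).
  x = 12: rhs = 1, matching y values: 1, 22 (2 points).
  x = 13: rhs = 18, matching y values: 8, 15 (2 points).
  x = 14: rhs = 21, matching y values: none (0 points).
  x = 15: rhs = 16, matching y values: 4, 19 (2 points).
  x = 16: rhs = 9, matching y values: 3, 20 (2 points).
  x = 17: rhs = 6, matching y values: 11, 12 (2 points).
  x = 18: rhs = 13, matching y values: 6, 17 (2 points).
  x = 19: rhs = 13, matching y values: 6, 17 (2 points).
  x = 20: rhs = 12, matching y values: 9, 14 (2 points).
  x = 21: rhs = 16, matching y values: 4, 19 (2 points).
  x = 22: rhs = 8, matching y values: 10, 13 (2 points).
Total affine count: 32.
Full point count |E(F_23)| = 32 + 1 = 33.
Hasse bound: |33 − (23+1)| = |9| = 9 ≤ 2√23 ≈ 9.5917 ✓.


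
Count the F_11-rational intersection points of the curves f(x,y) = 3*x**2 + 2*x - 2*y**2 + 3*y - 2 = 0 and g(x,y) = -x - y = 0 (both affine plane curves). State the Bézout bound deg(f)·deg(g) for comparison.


Common zeros: {(2, 9), (10, 1)}; count = 2; Bézout bound = 2.

deg(f) = 2, deg(g) = 1, so Bézout bound = 2.
Scan x ∈ F_11. For each x, list the y ∈ F_11 with f(x, y) ≡ 0 and those with g(x, y) ≡ 0 (mod 11); the common zeros in that column are the intersection.
  x = 0: f ≡ 0 at y ∈ {3, 4}; g ≡ 0 at y ∈ {0}; common: ∅.
  x = 1: f ≡ 0 at y ∈ {9}; g ≡ 0 at y ∈ {10}; common: ∅.
  x = 2: f ≡ 0 at y ∈ {9}; g ≡ 0 at y ∈ {9}; common: {9}.
  x = 3: f ≡ 0 at y ∈ {3, 4}; g ≡ 0 at y ∈ {8}; common: ∅.
  x = 4: f ≡ 0 at y ∈ {1, 6}; g ≡ 0 at y ∈ {7}; common: ∅.
  x = 5: f ≡ 0 at y ∈ ∅; g ≡ 0 at y ∈ {6}; common: ∅.
  x = 6: f ≡ 0 at y ∈ ∅; g ≡ 0 at y ∈ {5}; common: ∅.
  x = 7: f ≡ 0 at y ∈ {8, 10}; g ≡ 0 at y ∈ {4}; common: ∅.
  x = 8: f ≡ 0 at y ∈ ∅; g ≡ 0 at y ∈ {3}; common: ∅.
  x = 9: f ≡ 0 at y ∈ ∅; g ≡ 0 at y ∈ {2}; common: ∅.
  x = 10: f ≡ 0 at y ∈ {1, 6}; g ≡ 0 at y ∈ {1}; common: {1}.
Collecting: common zeros = {(2, 9), (10, 1)}, so the count is 2.
Comparison with the Bézout bound: 2 ≤ 2 = deg(f)·deg(g), as expected for curves with no common component (the bound is attained).


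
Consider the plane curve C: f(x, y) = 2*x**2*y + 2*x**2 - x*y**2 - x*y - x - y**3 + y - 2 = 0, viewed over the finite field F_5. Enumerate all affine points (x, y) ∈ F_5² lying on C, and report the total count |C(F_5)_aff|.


Affine F_5-points: {(2, 3), (3, 1), (3, 2), (3, 4), (4, 1), (4, 2), (4, 3)}; count = 7.

For each of the 25 pairs (x, y) ∈ F_5², evaluate f(x, y) mod 5. Record the zeros.
  x = 0: [0↦3, 1↦3, 2↦2, 3↦4, 4↦3]  zeros at y ∈ ∅
  x = 1: [0↦4, 1↦4, 2↦1, 3↦4, 4↦2]  zeros at y ∈ ∅
  x = 2: [0↦4, 1↦3, 2↦2, 3↦0, 4↦1]  zeros at y ∈ {3}
  x = 3: [0↦3, 1↦0, 2↦0, 3↦2, 4↦0]  zeros at y ∈ {1, 2, 4}
  x = 4: [0↦1, 1↦0, 2↦0, 3↦0, 4↦4]  zeros at y ∈ {1, 2, 3}
Collecting zeros: affine points = {(2, 3), (3, 1), (3, 2), (3, 4), (4, 1), (4, 2), (4, 3)}.
Total count |C(F_5)_aff| = 7.


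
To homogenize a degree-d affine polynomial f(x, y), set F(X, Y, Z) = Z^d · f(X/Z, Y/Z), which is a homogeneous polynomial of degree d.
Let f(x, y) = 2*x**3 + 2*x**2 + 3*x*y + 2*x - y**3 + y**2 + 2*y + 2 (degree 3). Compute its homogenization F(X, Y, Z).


F(X, Y, Z) = 2*X**3 + 2*X**2*Z + 3*X*Y*Z + 2*X*Z**2 - Y**3 + Y**2*Z + 2*Y*Z**2 + 2*Z**3

deg(f) = 3.
Substitute x = X/Z, y = Y/Z into f, then multiply by Z^3.
  monomial 2·x^3·y^0 ↦ 2·X^3·Y^0·Z^0.
  monomial 2·x^2·y^0 ↦ 2·X^2·Y^0·Z^1.
  monomial 3·x^1·y^1 ↦ 3·X^1·Y^1·Z^1.
  monomial 2·x^1·y^0 ↦ 2·X^1·Y^0·Z^2.
  monomial -1·x^0·y^3 ↦ -1·X^0·Y^3·Z^0.
  monomial 1·x^0·y^2 ↦ 1·X^0·Y^2·Z^1.
  monomial 2·x^0·y^1 ↦ 2·X^0·Y^1·Z^2.
  monomial 2·x^0·y^0 ↦ 2·X^0·Y^0·Z^3.
Collecting: F(X, Y, Z) = 2*X**3 + 2*X**2*Z + 3*X*Y*Z + 2*X*Z**2 - Y**3 + Y**2*Z + 2*Y*Z**2 + 2*Z**3.


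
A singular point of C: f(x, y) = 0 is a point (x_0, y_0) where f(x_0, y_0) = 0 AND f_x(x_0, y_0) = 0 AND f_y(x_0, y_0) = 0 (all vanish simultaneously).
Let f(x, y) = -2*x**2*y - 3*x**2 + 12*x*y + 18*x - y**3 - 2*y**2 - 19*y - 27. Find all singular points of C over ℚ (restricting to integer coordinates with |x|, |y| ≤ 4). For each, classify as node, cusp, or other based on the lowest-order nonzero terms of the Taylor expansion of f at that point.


Singular points: {(3, -1)}; classification: node.

Compute partial derivatives:
  f_x = -4*x*y - 6*x + 12*y + 18.
  f_y = -2*x**2 + 12*x - 3*y**2 - 4*y - 19.
Scan x_0 ∈ {−4, ..., 4}. For each x_0, f_y(x_0, y) is a polynomial in y; find its integer roots y ∈ {−4, ..., 4}, then test f_x and f at those candidates.
  x = -4: f_y(-4, y) = -3*y**2 - 4*y - 99; no integer root y with |y| ≤ 4.
  x = -3: f_y(-3, y) = -3*y**2 - 4*y - 73; no integer root y with |y| ≤ 4.
  x = -2: f_y(-2, y) = -3*y**2 - 4*y - 51; no integer root y with |y| ≤ 4.
  x = -1: f_y(-1, y) = -3*y**2 - 4*y - 33; no integer root y with |y| ≤ 4.
  x = 0: f_y(0, y) = -3*y**2 - 4*y - 19; no integer root y with |y| ≤ 4.
  x = 1: f_y(1, y) = -3*y**2 - 4*y - 9; no integer root y with |y| ≤ 4.
  x = 2: f_y(2, y) = -3*y**2 - 4*y - 3; no integer root y with |y| ≤ 4.
  x = 3: f_y(3, y) = -3*y**2 - 4*y - 1; vanishes at y ∈ {-1}. (3, -1): f_x = 0, f = 0 — SINGULAR.
  x = 4: f_y(4, y) = -3*y**2 - 4*y - 3; no integer root y with |y| ≤ 4.
Only singular point on the grid: (3, -1).
Classify: substitute x = 3 + u, y = -1 + v and expand: f = -2*u**2*v - u**2 - v**3 + v**2.
No constant or linear terms (consistent with a singular point). Quadratic part: -u**2 + v**2. Cubic part: -2*u**2*v - v**3.
The quadratic part v**2 - u**2 = (v − u)(v + u) splits into two distinct linear factors, so there are two distinct tangent lines y − -1 = ±(x − 3) — this is a node (ordinary double point).
Classification: node.


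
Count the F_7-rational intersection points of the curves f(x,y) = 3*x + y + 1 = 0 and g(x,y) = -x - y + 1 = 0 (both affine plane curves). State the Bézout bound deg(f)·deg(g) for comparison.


Common zeros: {(6, 2)}; count = 1; Bézout bound = 1.

deg(f) = 1, deg(g) = 1, so Bézout bound = 1.
Scan x ∈ F_7. For each x, list the y ∈ F_7 with f(x, y) ≡ 0 and those with g(x, y) ≡ 0 (mod 7); the common zeros in that column are the intersection.
  x = 0: f ≡ 0 at y ∈ {6}; g ≡ 0 at y ∈ {1}; common: ∅.
  x = 1: f ≡ 0 at y ∈ {3}; g ≡ 0 at y ∈ {0}; common: ∅.
  x = 2: f ≡ 0 at y ∈ {0}; g ≡ 0 at y ∈ {6}; common: ∅.
  x = 3: f ≡ 0 at y ∈ {4}; g ≡ 0 at y ∈ {5}; common: ∅.
  x = 4: f ≡ 0 at y ∈ {1}; g ≡ 0 at y ∈ {4}; common: ∅.
  x = 5: f ≡ 0 at y ∈ {5}; g ≡ 0 at y ∈ {3}; common: ∅.
  x = 6: f ≡ 0 at y ∈ {2}; g ≡ 0 at y ∈ {2}; common: {2}.
Collecting: common zeros = {(6, 2)}, so the count is 1.
Comparison with the Bézout bound: 1 ≤ 1 = deg(f)·deg(g), as expected for curves with no common component (the bound is attained).


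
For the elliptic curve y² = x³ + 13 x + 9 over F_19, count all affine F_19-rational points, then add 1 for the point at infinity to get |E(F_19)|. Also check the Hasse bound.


Affine points = {(0, 3), (0, 16), (1, 2), (1, 17), (2, 9), (2, 10), (4, 7), (4, 12), (5, 3), (5, 16), (7, 5), (7, 14), (8, 6), (8, 13), (9, 0), (11, 1), (11, 18), (13, 0), (14, 3), (14, 16), (15, 8), (15, 11), (16, 0)}; affine count = 23; |E(F_19)| = 24.

Discriminant check: Δ ∝ 4a³ + 27b² = 4·13³ + 27·9² = 4·2197 + 27·81 ≡ 12 (mod 19). Nonzero ⇒ E is nonsingular.
For each x ∈ F_19, compute rhs = x³ + 13·x + 9 mod 19, then count y ∈ F_19 with y² ≡ rhs.
  x = 0: rhs = 9, matching y values: 3, 16 (2 points).
  x = 1: rhs = 4, matching y values: 2, 17 (2 points).
  x = 2: rhs = 5, matching y values: 9, 10 (2 points).
  x = 3: rhs = 18, matching y values: none (0 points).
  x = 4: rhs = 11, matching y values: 7, 12 (2 points).
  x = 5: rhs = 9, matching y values: 3, 16 (2 points).
  x = 6: rhs = 18, matching y values: none (0 points).
  x = 7: rhs = 6, matching y values: 5, 14 (2 points).
  x = 8: rhs = 17, matching y values: 6, 13 (2 points).
  x = 9: rhs = 0, matching y values: 0 (1 points).
  x = 10: rhs = 18, matching y values: none (0 points).
  x = 11: rhs = 1, matching y values: 1, 18 (2 points).
  x = 12: rhs = 12, matching y values: none (0 points).
  x = 13: rhs = 0, matching y values: 0 (1 points).
  x = 14: rhs = 9, matching y values: 3, 16 (2 points).
  x = 15: rhs = 7, matching y values: 8, 11 (2 points).
  x = 16: rhs = 0, matching y values: 0 (1 points).
  x = 17: rhs = 13, matching y values: none (0 points).
  x = 18: rhs = 14, matching y values: none (0 points).
Total affine count: 23.
Full point count |E(F_19)| = 23 + 1 = 24.
Hasse bound: |24 − (19+1)| = |4| = 4 ≤ 2√19 ≈ 8.7178 ✓.


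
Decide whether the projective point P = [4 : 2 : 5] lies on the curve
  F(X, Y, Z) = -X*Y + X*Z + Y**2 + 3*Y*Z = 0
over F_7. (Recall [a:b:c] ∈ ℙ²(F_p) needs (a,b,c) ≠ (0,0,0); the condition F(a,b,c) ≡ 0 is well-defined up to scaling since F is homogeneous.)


F(4,2,5) ≡ 4 (mod 7); P is NOT on the curve.

Evaluate F(4, 2, 5) term-by-term (mod 7).
  -X*Y ↦ -1·4·2·1 = -8
  X*Z ↦ 1·4·1·5 = 20
  Y**2 ↦ 1·1·4·1 = 4
  3*Y*Z ↦ 3·1·2·5 = 30
Sum: F(4, 2, 5) = (-8) + (20) + (4) + (30) = 46.
Reducing mod 7: 46 ≡ 4 (mod 7).
Since F(a, b, c) ≡ 4 ≠ 0 (mod 7), P does NOT lie on the curve.


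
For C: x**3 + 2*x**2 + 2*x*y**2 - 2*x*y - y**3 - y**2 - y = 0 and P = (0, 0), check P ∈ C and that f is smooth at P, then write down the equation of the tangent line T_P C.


Tangent line at P: -y = 0.

Step 1: f(0, 0) = 0, so P lies on C.
Step 2: partial derivatives
  f_x(x, y) = 3*x**2 + 4*x + 2*y**2 - 2*y, f_y(x, y) = 4*x*y - 2*x - 3*y**2 - 2*y - 1.
  f_x(P) = 0, f_y(P) = -1 (gradient nonzero, so P is smooth).
Step 3: tangent line at P: 0·(x − 0) + -1·(y − 0) = 0.
Expanding: -y = 0.


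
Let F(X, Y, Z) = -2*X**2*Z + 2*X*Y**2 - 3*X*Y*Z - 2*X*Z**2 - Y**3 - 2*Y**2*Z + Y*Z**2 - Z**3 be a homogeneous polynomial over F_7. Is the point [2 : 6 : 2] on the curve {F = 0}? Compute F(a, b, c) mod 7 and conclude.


F(2,6,2) ≡ 4 (mod 7); P is NOT on the curve.

Evaluate F(2, 6, 2) term-by-term (mod 7).
  -2*X**2*Z ↦ -2·4·1·2 = -16
  2*X*Y**2 ↦ 2·2·36·1 = 144
  -3*X*Y*Z ↦ -3·2·6·2 = -72
  -2*X*Z**2 ↦ -2·2·1·4 = -16
  -Y**3 ↦ -1·1·216·1 = -216
  -2*Y**2*Z ↦ -2·1·36·2 = -144
  Y*Z**2 ↦ 1·1·6·4 = 24
  -Z**3 ↦ -1·1·1·8 = -8
Sum: F(2, 6, 2) = (-16) + (144) + (-72) + (-16) + (-216) + (-144) + (24) + (-8) = -304.
Reducing mod 7: -304 ≡ 4 (mod 7).
Since F(a, b, c) ≡ 4 ≠ 0 (mod 7), P does NOT lie on the curve.


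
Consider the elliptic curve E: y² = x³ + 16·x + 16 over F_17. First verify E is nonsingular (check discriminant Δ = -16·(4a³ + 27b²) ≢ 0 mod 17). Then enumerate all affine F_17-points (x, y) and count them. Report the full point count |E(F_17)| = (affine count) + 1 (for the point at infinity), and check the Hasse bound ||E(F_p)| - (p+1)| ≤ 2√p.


Affine points = {(0, 4), (0, 13), (1, 4), (1, 13), (4, 5), (4, 12), (5, 0), (12, 7), (12, 10), (14, 3), (14, 14), (16, 4), (16, 13)}; affine count = 13; |E(F_17)| = 14.

Discriminant check: Δ ∝ 4a³ + 27b² = 4·16³ + 27·16² = 4·4096 + 27·256 ≡ 6 (mod 17). Nonzero ⇒ E is nonsingular.
For each x ∈ F_17, compute rhs = x³ + 16·x + 16 mod 17, then count y ∈ F_17 with y² ≡ rhs.
  x = 0: rhs = 16, matching y values: 4, 13 (2 points).
  x = 1: rhs = 16, matching y values: 4, 13 (2 points).
  x = 2: rhs = 5, matching y values: none (0 points).
  x = 3: rhs = 6, matching y values: none (0 points).
  x = 4: rhs = 8, matching y values: 5, 12 (2 points).
  x = 5: rhs = 0, matching y values: 0 (1 points).
  x = 6: rhs = 5, matching y values: none (0 points).
  x = 7: rhs = 12, matching y values: none (0 points).
  x = 8: rhs = 10, matching y values: none (0 points).
  x = 9: rhs = 5, matching y values: none (0 points).
  x = 10: rhs = 3, matching y values: none (0 points).
  x = 11: rhs = 10, matching y values: none (0 points).
  x = 12: rhs = 15, matching y values: 7, 10 (2 points).
  x = 13: rhs = 7, matching y values: none (0 points).
  x = 14: rhs = 9, matching y values: 3, 14 (2 points).
  x = 15: rhs = 10, matching y values: none (0 points).
  x = 16: rhs = 16, matching y values: 4, 13 (2 points).
Total affine count: 13.
Full point count |E(F_17)| = 13 + 1 = 14.
Hasse bound: |14 − (17+1)| = |-4| = 4 ≤ 2√17 ≈ 8.2462 ✓.


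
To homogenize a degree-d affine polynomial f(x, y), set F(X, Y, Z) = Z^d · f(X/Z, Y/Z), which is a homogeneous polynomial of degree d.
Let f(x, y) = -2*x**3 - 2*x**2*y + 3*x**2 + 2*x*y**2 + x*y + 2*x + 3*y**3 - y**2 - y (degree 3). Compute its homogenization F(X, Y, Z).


F(X, Y, Z) = -2*X**3 - 2*X**2*Y + 3*X**2*Z + 2*X*Y**2 + X*Y*Z + 2*X*Z**2 + 3*Y**3 - Y**2*Z - Y*Z**2

deg(f) = 3.
Substitute x = X/Z, y = Y/Z into f, then multiply by Z^3.
  monomial -2·x^3·y^0 ↦ -2·X^3·Y^0·Z^0.
  monomial -2·x^2·y^1 ↦ -2·X^2·Y^1·Z^0.
  monomial 3·x^2·y^0 ↦ 3·X^2·Y^0·Z^1.
  monomial 2·x^1·y^2 ↦ 2·X^1·Y^2·Z^0.
  monomial 1·x^1·y^1 ↦ 1·X^1·Y^1·Z^1.
  monomial 2·x^1·y^0 ↦ 2·X^1·Y^0·Z^2.
  monomial 3·x^0·y^3 ↦ 3·X^0·Y^3·Z^0.
  monomial -1·x^0·y^2 ↦ -1·X^0·Y^2·Z^1.
  monomial -1·x^0·y^1 ↦ -1·X^0·Y^1·Z^2.
Collecting: F(X, Y, Z) = -2*X**3 - 2*X**2*Y + 3*X**2*Z + 2*X*Y**2 + X*Y*Z + 2*X*Z**2 + 3*Y**3 - Y**2*Z - Y*Z**2.


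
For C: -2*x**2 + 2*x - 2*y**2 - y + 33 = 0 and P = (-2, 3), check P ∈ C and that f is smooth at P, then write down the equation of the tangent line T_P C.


Tangent line at P: 10*x - 13*y + 59 = 0.

Step 1: f(-2, 3) = 0, so P lies on C.
Step 2: partial derivatives
  f_x(x, y) = 2 - 4*x, f_y(x, y) = -4*y - 1.
  f_x(P) = 10, f_y(P) = -13 (gradient nonzero, so P is smooth).
Step 3: tangent line at P: 10·(x − -2) + -13·(y − 3) = 0.
Expanding: 10*x - 13*y + 59 = 0.


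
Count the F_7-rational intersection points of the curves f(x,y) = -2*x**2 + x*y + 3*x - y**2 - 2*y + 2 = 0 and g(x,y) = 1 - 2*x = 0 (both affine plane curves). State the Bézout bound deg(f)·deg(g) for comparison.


Common zeros: {(4, 3), (4, 6)}; count = 2; Bézout bound = 2.

deg(f) = 2, deg(g) = 1, so Bézout bound = 2.
Scan x ∈ F_7. For each x, list the y ∈ F_7 with f(x, y) ≡ 0 and those with g(x, y) ≡ 0 (mod 7); the common zeros in that column are the intersection.
  x = 0: f ≡ 0 at y ∈ ∅; g ≡ 0 at y ∈ ∅; common: ∅.
  x = 1: f ≡ 0 at y ∈ ∅; g ≡ 0 at y ∈ ∅; common: ∅.
  x = 2: f ≡ 0 at y ∈ {0}; g ≡ 0 at y ∈ ∅; common: ∅.
  x = 3: f ≡ 0 at y ∈ {0, 1}; g ≡ 0 at y ∈ ∅; common: ∅.
  x = 4: f ≡ 0 at y ∈ {3, 6}; g ≡ 0 at y ∈ {0, 1, 2, 3, 4, 5, 6}; common: {3, 6}.
  x = 5: f ≡ 0 at y ∈ ∅; g ≡ 0 at y ∈ ∅; common: ∅.
  x = 6: f ≡ 0 at y ∈ {1, 3}; g ≡ 0 at y ∈ ∅; common: ∅.
Collecting: common zeros = {(4, 3), (4, 6)}, so the count is 2.
Comparison with the Bézout bound: 2 ≤ 2 = deg(f)·deg(g), as expected for curves with no common component (the bound is attained).


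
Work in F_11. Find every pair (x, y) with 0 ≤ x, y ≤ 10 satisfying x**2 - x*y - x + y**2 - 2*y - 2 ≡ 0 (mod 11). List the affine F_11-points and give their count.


Affine F_11-points: {(0, 6), (0, 7), (2, 0), (2, 4), (3, 1), (3, 4), (7, 3), (7, 6), (8, 3), (8, 7), (10, 0), (10, 1)}; count = 12.

For each of the 121 pairs (x, y) ∈ F_11², evaluate f(x, y) mod 11. Record the zeros.
  x = 0: [0↦9, 1↦8, 2↦9, 3↦1, 4↦6, 5↦2, 6↦0, 7↦0, 8↦2, 9↦6, 10↦1]  zeros at y ∈ {6, 7}
  x = 1: [0↦9, 1↦7, 2↦7, 3↦9, 4↦2, 5↦8, 6↦5, 7↦4, 8↦5, 9↦8, 10↦2]  zeros at y ∈ ∅
  x = 2: [0↦0, 1↦8, 2↦7, 3↦8, 4↦0, 5↦5, 6↦1, 7↦10, 8↦10, 9↦1, 10↦5]  zeros at y ∈ {0, 4}
  x = 3: [0↦4, 1↦0, 2↦9, 3↦9, 4↦0, 5↦4, 6↦10, 7↦7, 8↦6, 9↦7, 10↦10]  zeros at y ∈ {1, 4}
  x = 4: [0↦10, 1↦5, 2↦2, 3↦1, 4↦2, 5↦5, 6↦10, 7↦6, 8↦4, 9↦4, 10↦6]  zeros at y ∈ ∅
  x = 5: [0↦7, 1↦1, 2↦8, 3↦6, 4↦6, 5↦8, 6↦1, 7↦7, 8↦4, 9↦3, 10↦4]  zeros at y ∈ ∅
  x = 6: [0↦6, 1↦10, 2↦5, 3↦2, 4↦1, 5↦2, 6↦5, 7↦10, 8↦6, 9↦4, 10↦4]  zeros at y ∈ ∅
  x = 7: [0↦7, 1↦10, 2↦4, 3↦0, 4↦9, 5↦9, 6↦0, 7↦4, 8↦10, 9↦7, 10↦6]  zeros at y ∈ {3, 6}
  x = 8: [0↦10, 1↦1, 2↦5, 3↦0, 4↦8, 5↦7, 6↦8, 7↦0, 8↦5, 9↦1, 10↦10]  zeros at y ∈ {3, 7}
  x = 9: [0↦4, 1↦5, 2↦8, 3↦2, 4↦9, 5↦7, 6↦7, 7↦9, 8↦2, 9↦8, 10↦5]  zeros at y ∈ ∅
  x = 10: [0↦0, 1↦0, 2↦2, 3↦6, 4↦1, 5↦9, 6↦8, 7↦9, 8↦1, 9↦6, 10↦2]  zeros at y ∈ {0, 1}
Collecting zeros: affine points = {(0, 6), (0, 7), (2, 0), (2, 4), (3, 1), (3, 4), (7, 3), (7, 6), (8, 3), (8, 7), (10, 0), (10, 1)}.
Total count |C(F_11)_aff| = 12.


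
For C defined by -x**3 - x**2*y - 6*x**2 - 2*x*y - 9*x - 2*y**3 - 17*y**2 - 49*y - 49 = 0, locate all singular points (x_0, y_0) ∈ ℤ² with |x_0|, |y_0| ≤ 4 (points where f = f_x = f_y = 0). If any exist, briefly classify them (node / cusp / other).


Singular points: {(-1, -3)}; classification: cusp.

Compute partial derivatives:
  f_x = -3*x**2 - 2*x*y - 12*x - 2*y - 9.
  f_y = -x**2 - 2*x - 6*y**2 - 34*y - 49.
Scan x_0 ∈ {−4, ..., 4}. For each x_0, f_y(x_0, y) is a polynomial in y; find its integer roots y ∈ {−4, ..., 4}, then test f_x and f at those candidates.
  x = -4: f_y(-4, y) = -6*y**2 - 34*y - 57; no integer root y with |y| ≤ 4.
  x = -3: f_y(-3, y) = -6*y**2 - 34*y - 52; no integer root y with |y| ≤ 4.
  x = -2: f_y(-2, y) = -6*y**2 - 34*y - 49; no integer root y with |y| ≤ 4.
  x = -1: f_y(-1, y) = -6*y**2 - 34*y - 48; vanishes at y ∈ {-3}. (-1, -3): f_x = 0, f = 0 — SINGULAR.
  x = 0: f_y(0, y) = -6*y**2 - 34*y - 49; no integer root y with |y| ≤ 4.
  x = 1: f_y(1, y) = -6*y**2 - 34*y - 52; no integer root y with |y| ≤ 4.
  x = 2: f_y(2, y) = -6*y**2 - 34*y - 57; no integer root y with |y| ≤ 4.
  x = 3: f_y(3, y) = -6*y**2 - 34*y - 64; no integer root y with |y| ≤ 4.
  x = 4: f_y(4, y) = -6*y**2 - 34*y - 73; no integer root y with |y| ≤ 4.
Only singular point on the grid: (-1, -3).
Classify: substitute x = -1 + u, y = -3 + v and expand: f = -u**3 - u**2*v - 2*v**3 + v**2.
No constant or linear terms (consistent with a singular point). Quadratic part: v**2. Cubic part: -u**3 - u**2*v - 2*v**3.
The quadratic part v**2 is a perfect square, so there is a single (double) tangent line v = 0, i.e. y = -3. Restricting the cubic part to that line (v = 0) leaves -u**3 ≠ 0, so f is not divisible by v and the branch is v² ≈ u**3 to lowest order — this is a cusp.
Classification: cusp.


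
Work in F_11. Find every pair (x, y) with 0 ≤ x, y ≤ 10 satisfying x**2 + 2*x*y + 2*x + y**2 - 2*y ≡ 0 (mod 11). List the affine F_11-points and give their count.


Affine F_11-points: {(0, 0), (0, 2), (2, 1), (2, 8), (3, 9), (5, 1), (5, 2), (9, 0), (9, 6), (10, 6), (10, 9)}; count = 11.

For each of the 121 pairs (x, y) ∈ F_11², evaluate f(x, y) mod 11. Record the zeros.
  x = 0: [0↦0, 1↦10, 2↦0, 3↦3, 4↦8, 5↦4, 6↦2, 7↦2, 8↦4, 9↦8, 10↦3]  zeros at y ∈ {0, 2}
  x = 1: [0↦3, 1↦4, 2↦7, 3↦1, 4↦8, 5↦6, 6↦6, 7↦8, 8↦1, 9↦7, 10↦4]  zeros at y ∈ ∅
  x = 2: [0↦8, 1↦0, 2↦5, 3↦1, 4↦10, 5↦10, 6↦1, 7↦5, 8↦0, 9↦8, 10↦7]  zeros at y ∈ {1, 8}
  x = 3: [0↦4, 1↦9, 2↦5, 3↦3, 4↦3, 5↦5, 6↦9, 7↦4, 8↦1, 9↦0, 10↦1]  zeros at y ∈ {9}
  x = 4: [0↦2, 1↦9, 2↦7, 3↦7, 4↦9, 5↦2, 6↦8, 7↦5, 8↦4, 9↦5, 10↦8]  zeros at y ∈ ∅
  x = 5: [0↦2, 1↦0, 2↦0, 3↦2, 4↦6, 5↦1, 6↦9, 7↦8, 8↦9, 9↦1, 10↦6]  zeros at y ∈ {1, 2}
  x = 6: [0↦4, 1↦4, 2↦6, 3↦10, 4↦5, 5↦2, 6↦1, 7↦2, 8↦5, 9↦10, 10↦6]  zeros at y ∈ ∅
  x = 7: [0↦8, 1↦10, 2↦3, 3↦9, 4↦6, 5↦5, 6↦6, 7↦9, 8↦3, 9↦10, 10↦8]  zeros at y ∈ ∅
  x = 8: [0↦3, 1↦7, 2↦2, 3↦10, 4↦9, 5↦10, 6↦2, 7↦7, 8↦3, 9↦1, 10↦1]  zeros at y ∈ ∅
  x = 9: [0↦0, 1↦6, 2↦3, 3↦2, 4↦3, 5↦6, 6↦0, 7↦7, 8↦5, 9↦5, 10↦7]  zeros at y ∈ {0, 6}
  x = 10: [0↦10, 1↦7, 2↦6, 3↦7, 4↦10, 5↦4, 6↦0, 7↦9, 8↦9, 9↦0, 10↦4]  zeros at y ∈ {6, 9}
Collecting zeros: affine points = {(0, 0), (0, 2), (2, 1), (2, 8), (3, 9), (5, 1), (5, 2), (9, 0), (9, 6), (10, 6), (10, 9)}.
Total count |C(F_11)_aff| = 11.


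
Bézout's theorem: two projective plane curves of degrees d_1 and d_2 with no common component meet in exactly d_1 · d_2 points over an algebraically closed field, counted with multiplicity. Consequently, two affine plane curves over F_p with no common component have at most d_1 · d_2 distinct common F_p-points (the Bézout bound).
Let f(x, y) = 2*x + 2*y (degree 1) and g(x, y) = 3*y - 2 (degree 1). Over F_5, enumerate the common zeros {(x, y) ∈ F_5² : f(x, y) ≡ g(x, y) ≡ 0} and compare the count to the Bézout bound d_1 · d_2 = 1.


Common zeros: {(1, 4)}; count = 1; Bézout bound = 1.

deg(f) = 1, deg(g) = 1, so Bézout bound = 1.
Scan x ∈ F_5. For each x, list the y ∈ F_5 with f(x, y) ≡ 0 and those with g(x, y) ≡ 0 (mod 5); the common zeros in that column are the intersection.
  x = 0: f ≡ 0 at y ∈ {0}; g ≡ 0 at y ∈ {4}; common: ∅.
  x = 1: f ≡ 0 at y ∈ {4}; g ≡ 0 at y ∈ {4}; common: {4}.
  x = 2: f ≡ 0 at y ∈ {3}; g ≡ 0 at y ∈ {4}; common: ∅.
  x = 3: f ≡ 0 at y ∈ {2}; g ≡ 0 at y ∈ {4}; common: ∅.
  x = 4: f ≡ 0 at y ∈ {1}; g ≡ 0 at y ∈ {4}; common: ∅.
Collecting: common zeros = {(1, 4)}, so the count is 1.
Comparison with the Bézout bound: 1 ≤ 1 = deg(f)·deg(g), as expected for curves with no common component (the bound is attained).


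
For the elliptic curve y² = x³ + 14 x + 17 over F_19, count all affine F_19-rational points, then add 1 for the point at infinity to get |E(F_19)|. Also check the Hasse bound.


Affine points = {(0, 6), (0, 13), (4, 2), (4, 17), (9, 6), (9, 13), (10, 6), (10, 13), (11, 1), (11, 18), (15, 7), (15, 12), (16, 9), (16, 10), (17, 0)}; affine count = 15; |E(F_19)| = 16.

Discriminant check: Δ ∝ 4a³ + 27b² = 4·14³ + 27·17² = 4·2744 + 27·289 ≡ 7 (mod 19). Nonzero ⇒ E is nonsingular.
For each x ∈ F_19, compute rhs = x³ + 14·x + 17 mod 19, then count y ∈ F_19 with y² ≡ rhs.
  x = 0: rhs = 17, matching y values: 6, 13 (2 points).
  x = 1: rhs = 13, matching y values: none (0 points).
  x = 2: rhs = 15, matching y values: none (0 points).
  x = 3: rhs = 10, matching y values: none (0 points).
  x = 4: rhs = 4, matching y values: 2, 17 (2 points).
  x = 5: rhs = 3, matching y values: none (0 points).
  x = 6: rhs = 13, matching y values: none (0 points).
  x = 7: rhs = 2, matching y values: none (0 points).
  x = 8: rhs = 14, matching y values: none (0 points).
  x = 9: rhs = 17, matching y values: 6, 13 (2 points).
  x = 10: rhs = 17, matching y values: 6, 13 (2 points).
  x = 11: rhs = 1, matching y values: 1, 18 (2 points).
  x = 12: rhs = 13, matching y values: none (0 points).
  x = 13: rhs = 2, matching y values: none (0 points).
  x = 14: rhs = 12, matching y values: none (0 points).
  x = 15: rhs = 11, matching y values: 7, 12 (2 points).
  x = 16: rhs = 5, matching y values: 9, 10 (2 points).
  x = 17: rhs = 0, matching y values: 0 (1 points).
  x = 18: rhs = 2, matching y values: none (0 points).
Total affine count: 15.
Full point count |E(F_19)| = 15 + 1 = 16.
Hasse bound: |16 − (19+1)| = |-4| = 4 ≤ 2√19 ≈ 8.7178 ✓.


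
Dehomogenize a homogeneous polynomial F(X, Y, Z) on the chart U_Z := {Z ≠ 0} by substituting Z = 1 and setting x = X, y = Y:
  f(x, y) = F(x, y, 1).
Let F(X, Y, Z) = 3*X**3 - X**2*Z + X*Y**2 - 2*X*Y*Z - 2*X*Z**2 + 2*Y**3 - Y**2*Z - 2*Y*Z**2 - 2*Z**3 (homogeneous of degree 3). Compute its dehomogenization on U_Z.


f(x, y) = 3*x**3 - x**2 + x*y**2 - 2*x*y - 2*x + 2*y**3 - y**2 - 2*y - 2

On U_Z we set Z = 1. Each monomial c·X^i·Y^j·Z^k in F becomes c·x^i·y^j·1^k = c·x^i·y^j.
Substituting Z = 1: F(X, Y, 1) = 3*x**3 - x**2 + x*y**2 - 2*x*y - 2*x + 2*y**3 - y**2 - 2*y - 2.
Note: deg(f) ≤ deg(F) = 3; strict inequality happens when F is divisible by Z (lost terms).


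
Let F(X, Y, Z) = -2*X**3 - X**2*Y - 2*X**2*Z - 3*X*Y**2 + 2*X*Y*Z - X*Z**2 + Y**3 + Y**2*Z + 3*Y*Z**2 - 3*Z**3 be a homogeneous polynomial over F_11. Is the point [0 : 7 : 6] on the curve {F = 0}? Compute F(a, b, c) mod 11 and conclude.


F(0,7,6) ≡ 8 (mod 11); P is NOT on the curve.

Evaluate F(0, 7, 6) term-by-term (mod 11).
  -2*X**3 ↦ -2·0·1·1 = 0
  -X**2*Y ↦ -1·0·7·1 = 0
  -2*X**2*Z ↦ -2·0·1·6 = 0
  -3*X*Y**2 ↦ -3·0·49·1 = 0
  2*X*Y*Z ↦ 2·0·7·6 = 0
  -X*Z**2 ↦ -1·0·1·36 = 0
  Y**3 ↦ 1·1·343·1 = 343
  Y**2*Z ↦ 1·1·49·6 = 294
  3*Y*Z**2 ↦ 3·1·7·36 = 756
  -3*Z**3 ↦ -3·1·1·216 = -648
Sum: F(0, 7, 6) = (0) + (0) + (0) + (0) + (0) + (0) + (343) + (294) + (756) + (-648) = 745.
Reducing mod 11: 745 ≡ 8 (mod 11).
Since F(a, b, c) ≡ 8 ≠ 0 (mod 11), P does NOT lie on the curve.


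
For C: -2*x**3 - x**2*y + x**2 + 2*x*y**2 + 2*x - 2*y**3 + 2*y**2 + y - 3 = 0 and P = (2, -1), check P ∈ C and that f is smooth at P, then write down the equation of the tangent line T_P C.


Tangent line at P: -12*x - 21*y + 3 = 0.

Step 1: f(2, -1) = 0, so P lies on C.
Step 2: partial derivatives
  f_x(x, y) = -6*x**2 - 2*x*y + 2*x + 2*y**2 + 2, f_y(x, y) = -x**2 + 4*x*y - 6*y**2 + 4*y + 1.
  f_x(P) = -12, f_y(P) = -21 (gradient nonzero, so P is smooth).
Step 3: tangent line at P: -12·(x − 2) + -21·(y − -1) = 0.
Expanding: -12*x - 21*y + 3 = 0.


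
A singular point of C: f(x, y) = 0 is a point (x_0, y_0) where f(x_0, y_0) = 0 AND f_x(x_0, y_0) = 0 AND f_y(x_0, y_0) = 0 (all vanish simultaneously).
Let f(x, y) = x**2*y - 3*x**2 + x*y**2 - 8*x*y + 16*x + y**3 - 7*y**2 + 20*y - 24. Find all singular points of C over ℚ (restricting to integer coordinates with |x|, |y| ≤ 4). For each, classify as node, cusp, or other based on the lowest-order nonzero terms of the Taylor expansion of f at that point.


Singular points: {(2, 2)}; classification: node.

Compute partial derivatives:
  f_x = 2*x*y - 6*x + y**2 - 8*y + 16.
  f_y = x**2 + 2*x*y - 8*x + 3*y**2 - 14*y + 20.
Scan x_0 ∈ {−4, ..., 4}. For each x_0, f_y(x_0, y) is a polynomial in y; find its integer roots y ∈ {−4, ..., 4}, then test f_x and f at those candidates.
  x = -4: f_y(-4, y) = 3*y**2 - 22*y + 68; no integer root y with |y| ≤ 4.
  x = -3: f_y(-3, y) = 3*y**2 - 20*y + 53; no integer root y with |y| ≤ 4.
  x = -2: f_y(-2, y) = 3*y**2 - 18*y + 40; no integer root y with |y| ≤ 4.
  x = -1: f_y(-1, y) = 3*y**2 - 16*y + 29; no integer root y with |y| ≤ 4.
  x = 0: f_y(0, y) = 3*y**2 - 14*y + 20; no integer root y with |y| ≤ 4.
  x = 1: f_y(1, y) = 3*y**2 - 12*y + 13; no integer root y with |y| ≤ 4.
  x = 2: f_y(2, y) = 3*y**2 - 10*y + 8; vanishes at y ∈ {2}. (2, 2): f_x = 0, f = 0 — SINGULAR.
  x = 3: f_y(3, y) = 3*y**2 - 8*y + 5; vanishes at y ∈ {1}. (3, 1): f_x = -3 ≠ 0.
  x = 4: f_y(4, y) = 3*y**2 - 6*y + 4; no integer root y with |y| ≤ 4.
Only singular point on the grid: (2, 2).
Classify: substitute x = 2 + u, y = 2 + v and expand: f = u**2*v - u**2 + u*v**2 + v**3 + v**2.
No constant or linear terms (consistent with a singular point). Quadratic part: -u**2 + v**2. Cubic part: u**2*v + u*v**2 + v**3.
The quadratic part v**2 - u**2 = (v − u)(v + u) splits into two distinct linear factors, so there are two distinct tangent lines y − 2 = ±(x − 2) — this is a node (ordinary double point).
Classification: node.


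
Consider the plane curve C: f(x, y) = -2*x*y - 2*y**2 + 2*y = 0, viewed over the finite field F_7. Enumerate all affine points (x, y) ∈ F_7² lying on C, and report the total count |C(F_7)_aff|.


Affine F_7-points: {(0, 0), (0, 1), (1, 0), (2, 0), (2, 6), (3, 0), (3, 5), (4, 0), (4, 4), (5, 0), (5, 3), (6, 0), (6, 2)}; count = 13.

For each of the 49 pairs (x, y) ∈ F_7², evaluate f(x, y) mod 7. Record the zeros.
  x = 0: [0↦0, 1↦0, 2↦3, 3↦2, 4↦4, 5↦2, 6↦3]  zeros at y ∈ {0, 1}
  x = 1: [0↦0, 1↦5, 2↦6, 3↦3, 4↦3, 5↦6, 6↦5]  zeros at y ∈ {0}
  x = 2: [0↦0, 1↦3, 2↦2, 3↦4, 4↦2, 5↦3, 6↦0]  zeros at y ∈ {0, 6}
  x = 3: [0↦0, 1↦1, 2↦5, 3↦5, 4↦1, 5↦0, 6↦2]  zeros at y ∈ {0, 5}
  x = 4: [0↦0, 1↦6, 2↦1, 3↦6, 4↦0, 5↦4, 6↦4]  zeros at y ∈ {0, 4}
  x = 5: [0↦0, 1↦4, 2↦4, 3↦0, 4↦6, 5↦1, 6↦6]  zeros at y ∈ {0, 3}
  x = 6: [0↦0, 1↦2, 2↦0, 3↦1, 4↦5, 5↦5, 6↦1]  zeros at y ∈ {0, 2}
Collecting zeros: affine points = {(0, 0), (0, 1), (1, 0), (2, 0), (2, 6), (3, 0), (3, 5), (4, 0), (4, 4), (5, 0), (5, 3), (6, 0), (6, 2)}.
Total count |C(F_7)_aff| = 13.


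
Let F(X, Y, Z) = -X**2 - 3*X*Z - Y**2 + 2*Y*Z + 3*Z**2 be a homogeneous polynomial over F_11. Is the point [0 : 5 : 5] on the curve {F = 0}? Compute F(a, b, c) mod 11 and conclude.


F(0,5,5) ≡ 1 (mod 11); P is NOT on the curve.

Evaluate F(0, 5, 5) term-by-term (mod 11).
  -X**2 ↦ -1·0·1·1 = 0
  -3*X*Z ↦ -3·0·1·5 = 0
  -Y**2 ↦ -1·1·25·1 = -25
  2*Y*Z ↦ 2·1·5·5 = 50
  3*Z**2 ↦ 3·1·1·25 = 75
Sum: F(0, 5, 5) = (0) + (0) + (-25) + (50) + (75) = 100.
Reducing mod 11: 100 ≡ 1 (mod 11).
Since F(a, b, c) ≡ 1 ≠ 0 (mod 11), P does NOT lie on the curve.


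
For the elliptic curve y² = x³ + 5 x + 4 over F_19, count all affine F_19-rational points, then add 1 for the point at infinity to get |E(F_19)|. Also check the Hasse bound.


Affine points = {(0, 2), (0, 17), (8, 9), (8, 10), (10, 3), (10, 16), (12, 5), (12, 14), (13, 9), (13, 10), (14, 5), (14, 14), (16, 0), (17, 9), (17, 10), (18, 6), (18, 13)}; affine count = 17; |E(F_19)| = 18.

Discriminant check: Δ ∝ 4a³ + 27b² = 4·5³ + 27·4² = 4·125 + 27·16 ≡ 1 (mod 19). Nonzero ⇒ E is nonsingular.
For each x ∈ F_19, compute rhs = x³ + 5·x + 4 mod 19, then count y ∈ F_19 with y² ≡ rhs.
  x = 0: rhs = 4, matching y values: 2, 17 (2 points).
  x = 1: rhs = 10, matching y values: none (0 points).
  x = 2: rhs = 3, matching y values: none (0 points).
  x = 3: rhs = 8, matching y values: none (0 points).
  x = 4: rhs = 12, matching y values: none (0 points).
  x = 5: rhs = 2, matching y values: none (0 points).
  x = 6: rhs = 3, matching y values: none (0 points).
  x = 7: rhs = 2, matching y values: none (0 points).
  x = 8: rhs = 5, matching y values: 9, 10 (2 points).
  x = 9: rhs = 18, matching y values: none (0 points).
  x = 10: rhs = 9, matching y values: 3, 16 (2 points).
  x = 11: rhs = 3, matching y values: none (0 points).
  x = 12: rhs = 6, matching y values: 5, 14 (2 points).
  x = 13: rhs = 5, matching y values: 9, 10 (2 points).
  x = 14: rhs = 6, matching y values: 5, 14 (2 points).
  x = 15: rhs = 15, matching y values: none (0 points).
  x = 16: rhs = 0, matching y values: 0 (1 points).
  x = 17: rhs = 5, matching y values: 9, 10 (2 points).
  x = 18: rhs = 17, matching y values: 6, 13 (2 points).
Total affine count: 17.
Full point count |E(F_19)| = 17 + 1 = 18.
Hasse bound: |18 − (19+1)| = |-2| = 2 ≤ 2√19 ≈ 8.7178 ✓.
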